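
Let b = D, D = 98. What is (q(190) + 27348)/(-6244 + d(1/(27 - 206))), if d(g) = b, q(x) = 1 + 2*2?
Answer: -27353/6146 ≈ -4.4505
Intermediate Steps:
b = 98
q(x) = 5 (q(x) = 1 + 4 = 5)
d(g) = 98
(q(190) + 27348)/(-6244 + d(1/(27 - 206))) = (5 + 27348)/(-6244 + 98) = 27353/(-6146) = 27353*(-1/6146) = -27353/6146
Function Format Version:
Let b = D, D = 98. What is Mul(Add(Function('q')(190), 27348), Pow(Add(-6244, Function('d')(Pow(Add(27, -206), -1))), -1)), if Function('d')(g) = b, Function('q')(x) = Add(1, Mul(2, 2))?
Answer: Rational(-27353, 6146) ≈ -4.4505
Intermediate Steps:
b = 98
Function('q')(x) = 5 (Function('q')(x) = Add(1, 4) = 5)
Function('d')(g) = 98
Mul(Add(Function('q')(190), 27348), Pow(Add(-6244, Function('d')(Pow(Add(27, -206), -1))), -1)) = Mul(Add(5, 27348), Pow(Add(-6244, 98), -1)) = Mul(27353, Pow(-6146, -1)) = Mul(27353, Rational(-1, 6146)) = Rational(-27353, 6146)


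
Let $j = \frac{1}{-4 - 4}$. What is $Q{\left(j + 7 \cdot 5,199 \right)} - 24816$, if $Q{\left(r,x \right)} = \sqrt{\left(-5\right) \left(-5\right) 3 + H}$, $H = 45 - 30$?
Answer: $-24816 + 3 \sqrt{10} \approx -24807.0$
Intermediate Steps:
$j = - \frac{1}{8}$ ($j = \frac{1}{-8} = - \frac{1}{8} \approx -0.125$)
$H = 15$
$Q{\left(r,x \right)} = 3 \sqrt{10}$ ($Q{\left(r,x \right)} = \sqrt{\left(-5\right) \left(-5\right) 3 + 15} = \sqrt{25 \cdot 3 + 15} = \sqrt{75 + 15} = \sqrt{90} = 3 \sqrt{10}$)
$Q{\left(j + 7 \cdot 5,199 \right)} - 24816 = 3 \sqrt{10} - 24816 = -24816 + 3 \sqrt{10}$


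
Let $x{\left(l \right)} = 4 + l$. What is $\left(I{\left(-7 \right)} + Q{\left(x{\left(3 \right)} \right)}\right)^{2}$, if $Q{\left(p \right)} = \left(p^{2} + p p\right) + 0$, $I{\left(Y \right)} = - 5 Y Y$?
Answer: $21609$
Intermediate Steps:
$I{\left(Y \right)} = - 5 Y^{2}$
$Q{\left(p \right)} = 2 p^{2}$ ($Q{\left(p \right)} = \left(p^{2} + p^{2}\right) + 0 = 2 p^{2} + 0 = 2 p^{2}$)
$\left(I{\left(-7 \right)} + Q{\left(x{\left(3 \right)} \right)}\right)^{2} = \left(- 5 \left(-7\right)^{2} + 2 \left(4 + 3\right)^{2}\right)^{2} = \left(\left(-5\right) 49 + 2 \cdot 7^{2}\right)^{2} = \left(-245 + 2 \cdot 49\right)^{2} = \left(-245 + 98\right)^{2} = \left(-147\right)^{2} = 21609$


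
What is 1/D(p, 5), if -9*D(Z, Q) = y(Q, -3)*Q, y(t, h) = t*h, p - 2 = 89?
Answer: 3/25 ≈ 0.12000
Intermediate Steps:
p = 91 (p = 2 + 89 = 91)
y(t, h) = h*t
D(Z, Q) = Q²/3 (D(Z, Q) = -(-3*Q)*Q/9 = -(-1)*Q²/3 = Q²/3)
1/D(p, 5) = 1/((⅓)*5²) = 1/((⅓)*25) = 1/(25/3) = 3/25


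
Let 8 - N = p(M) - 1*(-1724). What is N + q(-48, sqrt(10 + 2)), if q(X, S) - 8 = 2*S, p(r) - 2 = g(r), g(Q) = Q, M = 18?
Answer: -1728 + 4*sqrt(3) ≈ -1721.1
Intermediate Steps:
p(r) = 2 + r
q(X, S) = 8 + 2*S
N = -1736 (N = 8 - ((2 + 18) - 1*(-1724)) = 8 - (20 + 1724) = 8 - 1*1744 = 8 - 1744 = -1736)
N + q(-48, sqrt(10 + 2)) = -1736 + (8 + 2*sqrt(10 + 2)) = -1736 + (8 + 2*sqrt(12)) = -1736 + (8 + 2*(2*sqrt(3))) = -1736 + (8 + 4*sqrt(3)) = -1728 + 4*sqrt(3)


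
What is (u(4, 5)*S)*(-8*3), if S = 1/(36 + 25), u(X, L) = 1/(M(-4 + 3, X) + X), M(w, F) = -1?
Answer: -8/61 ≈ -0.13115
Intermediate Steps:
u(X, L) = 1/(-1 + X)
S = 1/61 ≈ 0.016393
(u(4, 5)*S)*(-8*3) = ((1/61)/(-1 + 4))*(-8*3) = ((1/61)/3)*(-24) = ((1/3)*(1/61))*(-24) = (1/183)*(-24) = -8/61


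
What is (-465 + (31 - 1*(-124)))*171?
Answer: -53010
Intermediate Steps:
(-465 + (31 - 1*(-124)))*171 = (-465 + (31 + 124))*171 = (-465 + 155)*171 = -310*171 = -53010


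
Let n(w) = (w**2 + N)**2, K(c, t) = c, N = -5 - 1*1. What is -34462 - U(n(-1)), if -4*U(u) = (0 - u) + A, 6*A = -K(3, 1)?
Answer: -275747/8 ≈ -34468.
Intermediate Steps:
N = -6 (N = -5 - 1 = -6)
A = -1/2 (A = (-1*3)/6 = (1/6)*(-3) = -1/2 ≈ -0.50000)
n(w) = (-6 + w**2)**2 (n(w) = (w**2 - 6)**2 = (-6 + w**2)**2)
U(u) = 1/8 + u/4 (U(u) = -((0 - u) - 1/2)/4 = -(-u - 1/2)/4 = -(-1/2 - u)/4 = 1/8 + u/4)
-34462 - U(n(-1)) = -34462 - (1/8 + (-6 + (-1)**2)**2/4) = -34462 - (1/8 + (-6 + 1)**2/4) = -34462 - (1/8 + (1/4)*(-5)**2) = -34462 - (1/8 + (1/4)*25) = -34462 - (1/8 + 25/4) = -34462 - 1*51/8 = -34462 - 51/8 = -275747/8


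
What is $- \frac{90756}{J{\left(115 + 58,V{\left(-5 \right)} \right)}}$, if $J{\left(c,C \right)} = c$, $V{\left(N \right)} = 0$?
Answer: $- \frac{90756}{173} \approx -524.6$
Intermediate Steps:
$- \frac{90756}{J{\left(115 + 58,V{\left(-5 \right)} \right)}} = - \frac{90756}{115 + 58} = - \frac{90756}{173}$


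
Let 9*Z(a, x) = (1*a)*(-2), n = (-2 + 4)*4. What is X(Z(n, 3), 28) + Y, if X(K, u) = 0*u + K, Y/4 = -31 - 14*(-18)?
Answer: 7940/9 ≈ 882.22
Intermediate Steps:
Y = 884 (Y = 4*(-31 - 14*(-18)) = 4*(-31 + 252) = 4*221 = 884)
n = 8 (n = 2*4 = 8)
Z(a, x) = -2*a/9 (Z(a, x) = ((1*a)*(-2))/9 = (a*(-2))/9 = (-2*a)/9 = -2*a/9)
X(K, u) = K (X(K, u) = 0 + K = K)
X(Z(n, 3), 28) + Y = -2/9*8 + 884 = -16/9 + 884 = 7940/9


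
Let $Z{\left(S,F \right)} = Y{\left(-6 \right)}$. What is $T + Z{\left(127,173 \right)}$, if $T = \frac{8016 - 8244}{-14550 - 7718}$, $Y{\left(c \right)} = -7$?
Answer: $- \frac{2048}{293} \approx -6.9898$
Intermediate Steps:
$Z{\left(S,F \right)} = -7$
$T = \frac{3}{293}$ ($T = - \frac{228}{-22268} = \left(-228\right) \left(- \frac{1}{22268}\right) = \frac{3}{293} \approx 0.010239$)
$T + Z{\left(127,173 \right)} = \frac{3}{293} - 7 = - \frac{2048}{293}$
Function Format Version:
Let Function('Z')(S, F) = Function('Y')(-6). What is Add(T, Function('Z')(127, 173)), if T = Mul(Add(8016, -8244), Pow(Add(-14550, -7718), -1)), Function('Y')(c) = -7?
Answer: Rational(-2048, 293) ≈ -6.9898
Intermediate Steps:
Function('Z')(S, F) = -7
T = Rational(3, 293) (T = Mul(-228, Pow(-22268, -1)) = Mul(-228, Rational(-1, 22268)) = Rational(3, 293) ≈ 0.010239)
Add(T, Function('Z')(127, 173)) = Add(Rational(3, 293), -7) = Rational(-2048, 293)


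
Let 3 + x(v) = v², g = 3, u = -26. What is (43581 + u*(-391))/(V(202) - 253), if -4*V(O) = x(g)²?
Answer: -53747/262 ≈ -205.14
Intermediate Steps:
x(v) = -3 + v²
V(O) = -9 (V(O) = -(-3 + 3²)²/4 = -(-3 + 9)²/4 = -¼*6² = -¼*36 = -9)
(43581 + u*(-391))/(V(202) - 253) = (43581 - 26*(-391))/(-9 - 253) = (43581 + 10166)/(-262) = 53747*(-1/262) = -53747/262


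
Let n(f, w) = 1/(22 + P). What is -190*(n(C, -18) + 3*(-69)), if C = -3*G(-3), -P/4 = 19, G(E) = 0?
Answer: 1062005/27 ≈ 39334.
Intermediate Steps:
P = -76 (P = -4*19 = -76)
C = 0 (C = -3*0 = 0)
n(f, w) = -1/54 (n(f, w) = 1/(22 - 76) = 1/(-54) = -1/54)
-190*(n(C, -18) + 3*(-69)) = -190*(-1/54 + 3*(-69)) = -190*(-1/54 - 207) = -190*(-11179/54) = 1062005/27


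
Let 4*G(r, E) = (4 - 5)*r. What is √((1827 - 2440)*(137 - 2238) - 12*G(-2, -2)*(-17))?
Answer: √1288015 ≈ 1134.9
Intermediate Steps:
G(r, E) = -r/4 (G(r, E) = ((4 - 5)*r)/4 = (-r)/4 = -r/4)
√((1827 - 2440)*(137 - 2238) - 12*G(-2, -2)*(-17)) = √((1827 - 2440)*(137 - 2238) - (-3)*(-2)*(-17)) = √(-613*(-2101) - 12*½*(-17)) = √(1287913 - 6*(-17)) = √(1287913 + 102) = √1288015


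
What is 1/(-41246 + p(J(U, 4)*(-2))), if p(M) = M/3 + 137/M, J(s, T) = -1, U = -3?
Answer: -6/247061 ≈ -2.4285e-5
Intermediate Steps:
p(M) = 137/M + M/3 (p(M) = M*(⅓) + 137/M = M/3 + 137/M = 137/M + M/3)
1/(-41246 + p(J(U, 4)*(-2))) = 1/(-41246 + (137/((-1*(-2))) + (-1*(-2))/3)) = 1/(-41246 + (137/2 + (⅓)*2)) = 1/(-41246 + (137*(½) + ⅔)) = 1/(-41246 + (137/2 + ⅔)) = 1/(-41246 + 415/6) = 1/(-247061/6) = -6/247061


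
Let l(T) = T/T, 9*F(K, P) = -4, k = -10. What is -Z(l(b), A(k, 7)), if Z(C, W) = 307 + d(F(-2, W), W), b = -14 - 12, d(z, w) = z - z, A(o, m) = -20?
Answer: -307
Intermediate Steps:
F(K, P) = -4/9 (F(K, P) = (⅑)*(-4) = -4/9)
d(z, w) = 0
b = -26
l(T) = 1
Z(C, W) = 307 (Z(C, W) = 307 + 0 = 307)
-Z(l(b), A(k, 7)) = -1*307 = -307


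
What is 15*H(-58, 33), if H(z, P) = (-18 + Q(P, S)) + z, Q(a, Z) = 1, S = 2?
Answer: -1125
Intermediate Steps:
H(z, P) = -17 + z (H(z, P) = (-18 + 1) + z = -17 + z)
15*H(-58, 33) = 15*(-17 - 58) = 15*(-75) = -1125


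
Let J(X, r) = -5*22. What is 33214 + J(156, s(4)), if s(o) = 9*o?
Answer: 33104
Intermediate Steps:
J(X, r) = -110
33214 + J(156, s(4)) = 33214 - 110 = 33104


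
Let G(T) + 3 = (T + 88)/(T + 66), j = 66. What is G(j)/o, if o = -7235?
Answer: 11/43410 ≈ 0.00025340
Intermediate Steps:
G(T) = -3 + (88 + T)/(66 + T) (G(T) = -3 + (T + 88)/(T + 66) = -3 + (88 + T)/(66 + T))
G(j)/o = (2*(-55 - 1*66)/(66 + 66))/(-7235) = (2*(-55 - 66)/132)*(-1/7235) = (2*(1/132)*(-121))*(-1/7235) = -11/6*(-1/7235) = 11/43410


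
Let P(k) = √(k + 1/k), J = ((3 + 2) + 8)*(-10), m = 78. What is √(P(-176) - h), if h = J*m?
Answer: √(4907760 + 11*I*√340747)/22 ≈ 100.7 + 0.065874*I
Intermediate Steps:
J = -130 (J = (5 + 8)*(-10) = 13*(-10) = -130)
h = -10140 (h = -130*78 = -10140)
√(P(-176) - h) = √(√(-176 + 1/(-176)) - 1*(-10140)) = √(√(-176 - 1/176) + 10140) = √(√(-30977/176) + 10140) = √(I*√340747/44 + 10140) = √(10140 + I*√340747/44)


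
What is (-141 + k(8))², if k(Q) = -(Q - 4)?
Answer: 21025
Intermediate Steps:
k(Q) = 4 - Q (k(Q) = -(-4 + Q) = 4 - Q)
(-141 + k(8))² = (-141 + (4 - 1*8))² = (-141 + (4 - 8))² = (-141 - 4)² = (-145)² = 21025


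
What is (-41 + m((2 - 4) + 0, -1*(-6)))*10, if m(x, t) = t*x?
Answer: -530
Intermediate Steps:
(-41 + m((2 - 4) + 0, -1*(-6)))*10 = (-41 + (-1*(-6))*((2 - 4) + 0))*10 = (-41 + 6*(-2 + 0))*10 = (-41 + 6*(-2))*10 = (-41 - 12)*10 = -53*10 = -530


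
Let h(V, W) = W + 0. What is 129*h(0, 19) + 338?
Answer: 2789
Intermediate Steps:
h(V, W) = W
129*h(0, 19) + 338 = 129*19 + 338 = 2451 + 338 = 2789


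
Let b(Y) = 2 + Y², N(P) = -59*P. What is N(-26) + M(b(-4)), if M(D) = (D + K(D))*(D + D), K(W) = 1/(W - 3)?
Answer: 10922/5 ≈ 2184.4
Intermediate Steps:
K(W) = 1/(-3 + W)
M(D) = 2*D*(D + 1/(-3 + D)) (M(D) = (D + 1/(-3 + D))*(D + D) = (D + 1/(-3 + D))*(2*D) = 2*D*(D + 1/(-3 + D)))
N(-26) + M(b(-4)) = -59*(-26) + 2*(2 + (-4)²)*(1 + (2 + (-4)²)*(-3 + (2 + (-4)²)))/(-3 + (2 + (-4)²)) = 1534 + 2*(2 + 16)*(1 + (2 + 16)*(-3 + (2 + 16)))/(-3 + (2 + 16)) = 1534 + 2*18*(1 + 18*(-3 + 18))/(-3 + 18) = 1534 + 2*18*(1 + 18*15)/15 = 1534 + 2*18*(1/15)*(1 + 270) = 1534 + 2*18*(1/15)*271 = 1534 + 3252/5 = 10922/5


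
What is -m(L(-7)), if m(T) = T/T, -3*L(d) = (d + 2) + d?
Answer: -1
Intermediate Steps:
L(d) = -2/3 - 2*d/3 (L(d) = -((d + 2) + d)/3 = -((2 + d) + d)/3 = -(2 + 2*d)/3 = -2/3 - 2*d/3)
m(T) = 1
-m(L(-7)) = -1*1 = -1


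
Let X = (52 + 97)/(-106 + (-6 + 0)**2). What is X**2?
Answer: 22201/4900 ≈ 4.5308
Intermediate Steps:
X = -149/70 (X = 149/(-106 + (-6)**2) = 149/(-106 + 36) = 149/(-70) = 149*(-1/70) = -149/70 ≈ -2.1286)
X**2 = (-149/70)**2 = 22201/4900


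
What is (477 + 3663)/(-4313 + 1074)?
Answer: -4140/3239 ≈ -1.2782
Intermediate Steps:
(477 + 3663)/(-4313 + 1074) = 4140/(-3239) = 4140*(-1/3239) = -4140/3239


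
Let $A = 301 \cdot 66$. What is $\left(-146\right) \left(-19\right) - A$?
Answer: $-17092$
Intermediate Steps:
$A = 19866$
$\left(-146\right) \left(-19\right) - A = \left(-146\right) \left(-19\right) - 19866 = 2774 - 19866 = -17092$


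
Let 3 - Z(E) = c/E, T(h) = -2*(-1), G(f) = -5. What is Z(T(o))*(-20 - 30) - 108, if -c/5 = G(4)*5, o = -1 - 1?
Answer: 2867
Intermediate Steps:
o = -2
T(h) = 2
c = 125 (c = -(-25)*5 = -5*(-25) = 125)
Z(E) = 3 - 125/E
Z(T(o))*(-20 - 30) - 108 = (3 - 125/2)*(-20 - 30) - 108 = (3 - 125*1/2)*(-50) - 108 = (3 - 125/2)*(-50) - 108 = -119/2*(-50) - 108 = 2975 - 108 = 2867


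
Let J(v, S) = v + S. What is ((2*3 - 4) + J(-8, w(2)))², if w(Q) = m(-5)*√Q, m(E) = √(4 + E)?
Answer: (6 - I*√2)² ≈ 34.0 - 16.971*I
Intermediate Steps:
w(Q) = I*√Q (w(Q) = √(4 - 5)*√Q = √(-1)*√Q = I*√Q)
J(v, S) = S + v
((2*3 - 4) + J(-8, w(2)))² = ((2*3 - 4) + (I*√2 - 8))² = ((6 - 4) + (-8 + I*√2))² = (2 + (-8 + I*√2))² = (-6 + I*√2)²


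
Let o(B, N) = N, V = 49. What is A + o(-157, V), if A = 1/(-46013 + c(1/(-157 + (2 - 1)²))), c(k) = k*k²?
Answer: 8559536184625/174684489409 ≈ 49.000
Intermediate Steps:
c(k) = k³
A = -3796416/174684489409 (A = 1/(-46013 + (1/(-157 + (2 - 1)²))³) = 1/(-46013 + (1/(-157 + 1²))³) = 1/(-46013 + (1/(-157 + 1))³) = 1/(-46013 + (1/(-156))³) = 1/(-46013 + (-1/156)³) = 1/(-46013 - 1/3796416) = 1/(-174684489409/3796416) = -3796416/174684489409 ≈ -2.1733e-5)
A + o(-157, V) = -3796416/174684489409 + 49 = 8559536184625/174684489409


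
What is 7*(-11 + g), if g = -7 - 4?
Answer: -154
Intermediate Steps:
g = -11
7*(-11 + g) = 7*(-11 - 11) = 7*(-22) = -154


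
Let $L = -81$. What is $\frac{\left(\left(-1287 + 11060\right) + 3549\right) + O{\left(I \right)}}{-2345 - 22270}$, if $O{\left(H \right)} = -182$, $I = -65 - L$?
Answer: $- \frac{292}{547} \approx -0.53382$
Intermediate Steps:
$I = 16$ ($I = -65 - -81 = -65 + 81 = 16$)
$\frac{\left(\left(-1287 + 11060\right) + 3549\right) + O{\left(I \right)}}{-2345 - 22270} = \frac{\left(\left(-1287 + 11060\right) + 3549\right) - 182}{-2345 - 22270} = \frac{\left(9773 + 3549\right) - 182}{-24615} = \left(13322 - 182\right) \left(- \frac{1}{24615}\right) = 13140 \left(- \frac{1}{24615}\right) = - \frac{292}{547}$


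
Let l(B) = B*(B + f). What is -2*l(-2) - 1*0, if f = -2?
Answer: -16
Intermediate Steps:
l(B) = B*(-2 + B) (l(B) = B*(B - 2) = B*(-2 + B))
-2*l(-2) - 1*0 = -(-4)*(-2 - 2) - 1*0 = -(-4)*(-4) + 0 = -2*8 + 0 = -16 + 0 = -16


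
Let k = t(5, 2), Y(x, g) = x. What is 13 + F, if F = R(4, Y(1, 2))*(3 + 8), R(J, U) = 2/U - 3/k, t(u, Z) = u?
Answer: 142/5 ≈ 28.400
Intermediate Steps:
k = 5
R(J, U) = -⅗ + 2/U (R(J, U) = 2/U - 3/5 = 2/U - 3*⅕ = 2/U - ⅗ = -⅗ + 2/U)
F = 77/5 (F = (-⅗ + 2/1)*(3 + 8) = (-⅗ + 2*1)*11 = (-⅗ + 2)*11 = (7/5)*11 = 77/5 ≈ 15.400)
13 + F = 13 + 77/5 = 142/5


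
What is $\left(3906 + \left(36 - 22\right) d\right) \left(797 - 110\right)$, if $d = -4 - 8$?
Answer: $2568006$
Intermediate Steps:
$d = -12$ ($d = -4 - 8 = -12$)
$\left(3906 + \left(36 - 22\right) d\right) \left(797 - 110\right) = \left(3906 + \left(36 - 22\right) \left(-12\right)\right) \left(797 - 110\right) = \left(3906 + 14 \left(-12\right)\right) 687 = \left(3906 - 168\right) 687 = 3738 \cdot 687 = 2568006$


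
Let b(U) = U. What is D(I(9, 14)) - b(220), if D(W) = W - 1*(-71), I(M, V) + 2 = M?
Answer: -142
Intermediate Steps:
I(M, V) = -2 + M
D(W) = 71 + W (D(W) = W + 71 = 71 + W)
D(I(9, 14)) - b(220) = (71 + (-2 + 9)) - 1*220 = (71 + 7) - 220 = 78 - 220 = -142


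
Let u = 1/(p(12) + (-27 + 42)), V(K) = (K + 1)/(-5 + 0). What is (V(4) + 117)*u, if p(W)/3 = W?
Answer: 116/51 ≈ 2.2745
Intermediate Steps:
p(W) = 3*W
V(K) = -⅕ - K/5 (V(K) = (1 + K)/(-5) = (1 + K)*(-⅕) = -⅕ - K/5)
u = 1/51 (u = 1/(3*12 + (-27 + 42)) = 1/(36 + 15) = 1/51 ≈ 0.019608)
(V(4) + 117)*u = ((-⅕ - ⅕*4) + 117)*(1/51) = ((-⅕ - ⅘) + 117)*(1/51) = (-1 + 117)*(1/51) = 116*(1/51) = 116/51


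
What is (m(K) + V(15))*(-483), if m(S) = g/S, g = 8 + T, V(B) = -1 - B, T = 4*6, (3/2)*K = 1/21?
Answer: -479136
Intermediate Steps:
K = 2/63 (K = (⅔)/21 = (⅔)*(1/21) = 2/63 ≈ 0.031746)
T = 24
g = 32 (g = 8 + 24 = 32)
m(S) = 32/S
(m(K) + V(15))*(-483) = (32/(2/63) + (-1 - 1*15))*(-483) = (32*(63/2) + (-1 - 15))*(-483) = (1008 - 16)*(-483) = 992*(-483) = -479136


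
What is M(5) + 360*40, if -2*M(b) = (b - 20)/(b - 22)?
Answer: 489585/34 ≈ 14400.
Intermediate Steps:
M(b) = -(-20 + b)/(2*(-22 + b)) (M(b) = -(b - 20)/(2*(b - 22)) = -(-20 + b)/(2*(-22 + b)))
M(5) + 360*40 = (20 - 1*5)/(2*(-22 + 5)) + 360*40 = (1/2)*(20 - 5)/(-17) + 14400 = (1/2)*(-1/17)*15 + 14400 = -15/34 + 14400 = 489585/34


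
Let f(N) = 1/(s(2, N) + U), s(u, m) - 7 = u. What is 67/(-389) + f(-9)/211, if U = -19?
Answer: -141759/820790 ≈ -0.17271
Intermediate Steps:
s(u, m) = 7 + u
f(N) = -⅒ (f(N) = 1/((7 + 2) - 19) = 1/(9 - 19) = 1/(-10) = -⅒)
67/(-389) + f(-9)/211 = 67/(-389) - ⅒/211 = 67*(-1/389) - ⅒*1/211 = -67/389 - 1/2110 = -141759/820790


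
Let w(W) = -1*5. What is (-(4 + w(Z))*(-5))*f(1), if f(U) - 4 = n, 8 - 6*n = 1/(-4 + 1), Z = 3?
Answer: -485/18 ≈ -26.944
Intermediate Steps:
w(W) = -5
n = 25/18 (n = 4/3 - 1/(6*(-4 + 1)) = 4/3 - ⅙/(-3) = 4/3 - ⅙*(-⅓) = 4/3 + 1/18 = 25/18 ≈ 1.3889)
f(U) = 97/18 (f(U) = 4 + 25/18 = 97/18)
(-(4 + w(Z))*(-5))*f(1) = -(4 - 5)*(-5)*(97/18) = -(-1)*(-5)*(97/18) = -1*5*(97/18) = -5*97/18 = -485/18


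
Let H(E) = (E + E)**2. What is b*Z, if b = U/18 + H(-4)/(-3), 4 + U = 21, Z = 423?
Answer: -17249/2 ≈ -8624.5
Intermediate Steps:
U = 17 (U = -4 + 21 = 17)
H(E) = 4*E**2 (H(E) = (2*E)**2 = 4*E**2)
b = -367/18 (b = 17/18 + (4*(-4)**2)/(-3) = 17*(1/18) + (4*16)*(-1/3) = 17/18 + 64*(-1/3) = 17/18 - 64/3 = -367/18 ≈ -20.389)
b*Z = -367/18*423 = -17249/2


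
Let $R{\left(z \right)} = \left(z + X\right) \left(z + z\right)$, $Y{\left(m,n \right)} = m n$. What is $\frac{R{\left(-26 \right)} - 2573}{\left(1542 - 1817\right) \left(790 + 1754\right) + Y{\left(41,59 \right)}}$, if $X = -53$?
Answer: $- \frac{1535}{697181} \approx -0.0022017$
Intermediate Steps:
$R{\left(z \right)} = 2 z \left(-53 + z\right)$ ($R{\left(z \right)} = \left(z - 53\right) \left(z + z\right) = \left(-53 + z\right) 2 z = 2 z \left(-53 + z\right)$)
$\frac{R{\left(-26 \right)} - 2573}{\left(1542 - 1817\right) \left(790 + 1754\right) + Y{\left(41,59 \right)}} = \frac{2 \left(-26\right) \left(-53 - 26\right) - 2573}{\left(1542 - 1817\right) \left(790 + 1754\right) + 41 \cdot 59} = \frac{2 \left(-26\right) \left(-79\right) - 2573}{\left(-275\right) 2544 + 2419} = \frac{4108 - 2573}{-699600 + 2419} = \frac{1535}{-697181} = 1535 \left(- \frac{1}{697181}\right) = - \frac{1535}{697181}$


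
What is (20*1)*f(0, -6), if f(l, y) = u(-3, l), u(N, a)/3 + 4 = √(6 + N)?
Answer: -240 + 60*√3 ≈ -136.08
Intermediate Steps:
u(N, a) = -12 + 3*√(6 + N)
f(l, y) = -12 + 3*√3 (f(l, y) = -12 + 3*√(6 - 3) = -12 + 3*√3)
(20*1)*f(0, -6) = (20*1)*(-12 + 3*√3) = 20*(-12 + 3*√3) = -240 + 60*√3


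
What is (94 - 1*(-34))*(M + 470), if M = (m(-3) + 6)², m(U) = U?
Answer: 61312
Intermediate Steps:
M = 9 (M = (-3 + 6)² = 3² = 9)
(94 - 1*(-34))*(M + 470) = (94 - 1*(-34))*(9 + 470) = (94 + 34)*479 = 128*479 = 61312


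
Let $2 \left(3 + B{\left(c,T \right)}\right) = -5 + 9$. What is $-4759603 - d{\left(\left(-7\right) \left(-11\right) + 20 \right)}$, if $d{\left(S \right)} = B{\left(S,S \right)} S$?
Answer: $-4759506$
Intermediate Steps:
$B{\left(c,T \right)} = -1$ ($B{\left(c,T \right)} = -3 + \frac{-5 + 9}{2} = -3 + \frac{1}{2} \cdot 4 = -3 + 2 = -1$)
$d{\left(S \right)} = - S$
$-4759603 - d{\left(\left(-7\right) \left(-11\right) + 20 \right)} = -4759603 - - (\left(-7\right) \left(-11\right) + 20) = -4759603 - - (77 + 20) = -4759603 - \left(-1\right) 97 = -4759603 - -97 = -4759603 + 97 = -4759506$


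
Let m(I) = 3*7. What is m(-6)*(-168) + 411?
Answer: -3117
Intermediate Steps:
m(I) = 21
m(-6)*(-168) + 411 = 21*(-168) + 411 = -3528 + 411 = -3117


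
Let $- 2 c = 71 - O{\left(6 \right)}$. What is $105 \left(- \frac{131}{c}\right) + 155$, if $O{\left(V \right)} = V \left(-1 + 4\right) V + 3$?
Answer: $- \frac{2131}{4} \approx -532.75$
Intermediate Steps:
$O{\left(V \right)} = 3 + 3 V^{2}$ ($O{\left(V \right)} = V 3 V + 3 = 3 V V + 3 = 3 V^{2} + 3 = 3 + 3 V^{2}$)
$c = 20$ ($c = - \frac{71 - \left(3 + 3 \cdot 6^{2}\right)}{2} = - \frac{71 - \left(3 + 3 \cdot 36\right)}{2} = - \frac{71 - \left(3 + 108\right)}{2} = - \frac{71 - 111}{2} = \left(- \frac{1}{2}\right) \left(-40\right) = 20$)
$105 \left(- \frac{131}{c}\right) + 155 = 105 \left(- \frac{131}{20}\right) + 155 = - \frac{2751}{4} + 155 = - \frac{2131}{4}$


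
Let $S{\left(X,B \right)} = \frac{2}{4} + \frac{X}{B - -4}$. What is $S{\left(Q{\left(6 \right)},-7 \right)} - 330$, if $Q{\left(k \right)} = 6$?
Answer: $- \frac{663}{2} \approx -331.5$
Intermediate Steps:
$S{\left(X,B \right)} = \frac{1}{2} + \frac{X}{4 + B}$ ($S{\left(X,B \right)} = 2 \cdot \frac{1}{4} + \frac{X}{B + 4} = \frac{1}{2} + \frac{X}{4 + B}$)
$S{\left(Q{\left(6 \right)},-7 \right)} - 330 = \frac{2 + 6 + \frac{1}{2} \left(-7\right)}{4 - 7} - 330 = \frac{2 + 6 - \frac{7}{2}}{-3} - 330 = \left(- \frac{1}{3}\right) \frac{9}{2} - 330 = - \frac{3}{2} - 330 = - \frac{663}{2}$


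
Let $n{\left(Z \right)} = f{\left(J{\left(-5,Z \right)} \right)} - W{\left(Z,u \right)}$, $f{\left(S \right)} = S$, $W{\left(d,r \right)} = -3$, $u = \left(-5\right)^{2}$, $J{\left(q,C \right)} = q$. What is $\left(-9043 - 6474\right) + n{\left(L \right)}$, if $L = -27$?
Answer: $-15519$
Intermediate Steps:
$u = 25$
$n{\left(Z \right)} = -2$ ($n{\left(Z \right)} = -5 - -3 = -5 + 3 = -2$)
$\left(-9043 - 6474\right) + n{\left(L \right)} = \left(-9043 - 6474\right) - 2 = -15517 - 2 = -15519$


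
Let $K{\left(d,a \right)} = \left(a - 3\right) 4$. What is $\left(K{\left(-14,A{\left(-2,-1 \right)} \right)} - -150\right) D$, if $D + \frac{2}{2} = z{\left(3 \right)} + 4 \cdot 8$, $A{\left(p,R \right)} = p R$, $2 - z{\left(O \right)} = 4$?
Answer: $4234$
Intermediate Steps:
$z{\left(O \right)} = -2$ ($z{\left(O \right)} = 2 - 4 = -2$)
$A{\left(p,R \right)} = R p$
$K{\left(d,a \right)} = -12 + 4 a$ ($K{\left(d,a \right)} = \left(-3 + a\right) 4 = -12 + 4 a$)
$D = 29$ ($D = -1 + \left(-2 + 4 \cdot 8\right) = -1 + \left(-2 + 32\right) = -1 + 30 = 29$)
$\left(K{\left(-14,A{\left(-2,-1 \right)} \right)} - -150\right) D = \left(\left(-12 + 4 \left(\left(-1\right) \left(-2\right)\right)\right) - -150\right) 29 = \left(\left(-12 + 4 \cdot 2\right) + 150\right) 29 = \left(\left(-12 + 8\right) + 150\right) 29 = \left(-4 + 150\right) 29 = 146 \cdot 29 = 4234$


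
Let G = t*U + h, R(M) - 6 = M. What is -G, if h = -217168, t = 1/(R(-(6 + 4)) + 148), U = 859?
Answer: 31271333/144 ≈ 2.1716e+5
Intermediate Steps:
R(M) = 6 + M
t = 1/144 (t = 1/((6 - (6 + 4)) + 148) = 1/((6 - 1*10) + 148) = 1/((6 - 10) + 148) = 1/(-4 + 148) = 1/144 ≈ 0.0069444)
G = -31271333/144 (G = (1/144)*859 - 217168 = 859/144 - 217168 = -31271333/144 ≈ -2.1716e+5)
-G = -1*(-31271333/144) = 31271333/144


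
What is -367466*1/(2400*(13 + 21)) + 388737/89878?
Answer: -326542487/1833511200 ≈ -0.17810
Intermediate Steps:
-367466*1/(2400*(13 + 21)) + 388737/89878 = -367466/((34*75)*32) + 388737*(1/89878) = -367466/(2550*32) + 388737/89878 = -367466/81600 + 388737/89878 = -367466*1/81600 + 388737/89878 = -183733/40800 + 388737/89878 = -326542487/1833511200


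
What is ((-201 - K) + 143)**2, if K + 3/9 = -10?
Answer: 20449/9 ≈ 2272.1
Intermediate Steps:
K = -31/3 (K = -1/3 - 10 = -31/3 ≈ -10.333)
((-201 - K) + 143)**2 = ((-201 - 1*(-31/3)) + 143)**2 = ((-201 + 31/3) + 143)**2 = (-572/3 + 143)**2 = (-143/3)**2 = 20449/9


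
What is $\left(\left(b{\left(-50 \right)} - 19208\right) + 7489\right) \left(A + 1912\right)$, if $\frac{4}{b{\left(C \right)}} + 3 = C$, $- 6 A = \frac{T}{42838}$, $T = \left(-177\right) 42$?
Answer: $- \frac{50873646126945}{2270414} \approx -2.2407 \cdot 10^{7}$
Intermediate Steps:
$T = -7434$
$A = \frac{1239}{42838}$ ($A = - \frac{\left(-7434\right) \frac{1}{42838}}{6} = \left(- \frac{1}{6}\right) \left(- \frac{3717}{21419}\right) = \frac{1239}{42838} \approx 0.028923$)
$b{\left(C \right)} = \frac{4}{-3 + C}$
$\left(\left(b{\left(-50 \right)} - 19208\right) + 7489\right) \left(A + 1912\right) = \left(\left(\frac{4}{-3 - 50} - 19208\right) + 7489\right) \left(\frac{1239}{42838} + 1912\right) = \left(\left(\frac{4}{-53} - 19208\right) + 7489\right) \frac{81907495}{42838} = \left(\left(4 \left(- \frac{1}{53}\right) - 19208\right) + 7489\right) \frac{81907495}{42838} = \left(\left(- \frac{4}{53} - 19208\right) + 7489\right) \frac{81907495}{42838} = \left(- \frac{1018028}{53} + 7489\right) \frac{81907495}{42838} = \left(- \frac{621111}{53}\right) \frac{81907495}{42838} = - \frac{50873646126945}{2270414}$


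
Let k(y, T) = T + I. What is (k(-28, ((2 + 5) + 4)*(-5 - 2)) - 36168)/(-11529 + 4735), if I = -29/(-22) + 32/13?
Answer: 10364989/1943084 ≈ 5.3343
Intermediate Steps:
I = 1081/286 (I = -29*(-1/22) + 32*(1/13) = 29/22 + 32/13 = 1081/286 ≈ 3.7797)
k(y, T) = 1081/286 + T (k(y, T) = T + 1081/286 = 1081/286 + T)
(k(-28, ((2 + 5) + 4)*(-5 - 2)) - 36168)/(-11529 + 4735) = ((1081/286 + ((2 + 5) + 4)*(-5 - 2)) - 36168)/(-11529 + 4735) = ((1081/286 + (7 + 4)*(-7)) - 36168)/(-6794) = ((1081/286 + 11*(-7)) - 36168)*(-1/6794) = ((1081/286 - 77) - 36168)*(-1/6794) = (-20941/286 - 36168)*(-1/6794) = -10364989/286*(-1/6794) = 10364989/1943084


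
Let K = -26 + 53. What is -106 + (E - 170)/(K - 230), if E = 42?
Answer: -21390/203 ≈ -105.37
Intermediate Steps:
K = 27
-106 + (E - 170)/(K - 230) = -106 + (42 - 170)/(27 - 230) = -106 - 128/(-203) = -106 - 128*(-1/203) = -106 + 128/203 = -21390/203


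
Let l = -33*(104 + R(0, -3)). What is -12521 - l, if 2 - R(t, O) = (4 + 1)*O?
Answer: -8528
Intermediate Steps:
R(t, O) = 2 - 5*O (R(t, O) = 2 - (4 + 1)*O = 2 - 5*O)
l = -3993 (l = -33*(104 + (2 - 5*(-3))) = -33*(104 + (2 + 15)) = -33*(104 + 17) = -33*121 = -3993)
-12521 - l = -12521 - 1*(-3993) = -12521 + 3993 = -8528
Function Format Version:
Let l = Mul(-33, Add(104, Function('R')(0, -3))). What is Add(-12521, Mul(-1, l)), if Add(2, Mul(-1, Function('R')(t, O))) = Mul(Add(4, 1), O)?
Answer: -8528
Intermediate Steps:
Function('R')(t, O) = Add(2, Mul(-5, O)) (Function('R')(t, O) = Add(2, Mul(-1, Mul(Add(4, 1), O))) = Add(2, Mul(-1, Mul(5, O))) = Add(2, Mul(-5, O)))
l = -3993 (l = Mul(-33, Add(104, Add(2, Mul(-5, -3)))) = Mul(-33, Add(104, Add(2, 15))) = Mul(-33, Add(104, 17)) = Mul(-33, 121) = -3993)
Add(-12521, Mul(-1, l)) = Add(-12521, Mul(-1, -3993)) = Add(-12521, 3993) = -8528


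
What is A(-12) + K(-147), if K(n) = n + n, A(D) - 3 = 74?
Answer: -217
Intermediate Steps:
A(D) = 77 (A(D) = 3 + 74 = 77)
K(n) = 2*n
A(-12) + K(-147) = 77 + 2*(-147) = 77 - 294 = -217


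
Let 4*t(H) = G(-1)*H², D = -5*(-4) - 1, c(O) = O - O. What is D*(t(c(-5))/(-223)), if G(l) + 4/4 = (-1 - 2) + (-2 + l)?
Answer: 0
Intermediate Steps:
G(l) = -6 + l (G(l) = -1 + ((-1 - 2) + (-2 + l)) = -1 + (-3 + (-2 + l)) = -1 + (-5 + l) = -6 + l)
c(O) = 0
D = 19 (D = 20 - 1 = 19)
t(H) = -7*H²/4 (t(H) = ((-6 - 1)*H²)/4 = (-7*H²)/4 = -7*H²/4)
D*(t(c(-5))/(-223)) = 19*(-7/4*0²/(-223)) = 19*(-7/4*0*(-1/223)) = 19*(0*(-1/223)) = 19*0 = 0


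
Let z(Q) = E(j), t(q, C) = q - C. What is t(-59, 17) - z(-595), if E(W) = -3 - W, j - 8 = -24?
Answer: -89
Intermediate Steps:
j = -16 (j = 8 - 24 = -16)
z(Q) = 13 (z(Q) = -3 - 1*(-16) = -3 + 16 = 13)
t(-59, 17) - z(-595) = (-59 - 1*17) - 1*13 = (-59 - 17) - 13 = -76 - 13 = -89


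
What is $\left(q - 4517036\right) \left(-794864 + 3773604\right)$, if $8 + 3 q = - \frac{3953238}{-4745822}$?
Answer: $- \frac{5634302522213227540}{418749} \approx -1.3455 \cdot 10^{13}$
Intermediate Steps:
$q = - \frac{17006669}{7118733}$ ($q = - \frac{8}{3} + \frac{\left(-3953238\right) \frac{1}{-4745822}}{3} = - \frac{8}{3} + \frac{\left(-3953238\right) \left(- \frac{1}{4745822}\right)}{3} = - \frac{8}{3} + \frac{1}{3} \cdot \frac{1976619}{2372911} = - \frac{8}{3} + \frac{658873}{2372911} = - \frac{17006669}{7118733} \approx -2.389$)
$\left(q - 4517036\right) \left(-794864 + 3773604\right) = \left(- \frac{17006669}{7118733} - 4517036\right) \left(-794864 + 3773604\right) = \left(- \frac{32155590242057}{7118733}\right) 2978740 = - \frac{5634302522213227540}{418749}$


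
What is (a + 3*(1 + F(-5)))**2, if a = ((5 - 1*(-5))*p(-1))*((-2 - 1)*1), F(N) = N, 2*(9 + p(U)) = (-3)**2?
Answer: 15129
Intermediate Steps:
p(U) = -9/2 (p(U) = -9 + (1/2)*(-3)**2 = -9 + (1/2)*9 = -9 + 9/2 = -9/2)
a = 135 (a = ((5 - 1*(-5))*(-9/2))*((-2 - 1)*1) = ((5 + 5)*(-9/2))*(-3*1) = (10*(-9/2))*(-3) = -45*(-3) = 135)
(a + 3*(1 + F(-5)))**2 = (135 + 3*(1 - 5))**2 = (135 + 3*(-4))**2 = (135 - 12)**2 = 123**2 = 15129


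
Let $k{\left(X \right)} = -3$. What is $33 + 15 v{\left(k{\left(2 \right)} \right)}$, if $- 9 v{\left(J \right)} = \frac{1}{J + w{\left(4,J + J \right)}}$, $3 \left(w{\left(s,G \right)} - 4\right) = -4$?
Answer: $38$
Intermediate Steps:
$w{\left(s,G \right)} = \frac{8}{3}$ ($w{\left(s,G \right)} = 4 + \frac{1}{3} \left(-4\right) = 4 - \frac{4}{3} = \frac{8}{3}$)
$v{\left(J \right)} = - \frac{1}{9 \left(\frac{8}{3} + J\right)}$ ($v{\left(J \right)} = - \frac{1}{9 \left(J + \frac{8}{3}\right)} = - \frac{1}{9 \left(\frac{8}{3} + J\right)}$)
$33 + 15 v{\left(k{\left(2 \right)} \right)} = 33 + 15 \left(- \frac{1}{24 + 9 \left(-3\right)}\right) = 33 + 15 \left(- \frac{1}{24 - 27}\right) = 33 + 15 \left(- \frac{1}{-3}\right) = 33 + 15 \left(\left(-1\right) \left(- \frac{1}{3}\right)\right) = 33 + 15 \cdot \frac{1}{3} = 33 + 5 = 38$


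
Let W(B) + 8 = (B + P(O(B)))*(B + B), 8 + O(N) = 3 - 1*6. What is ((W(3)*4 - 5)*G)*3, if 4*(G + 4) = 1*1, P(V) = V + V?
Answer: 22185/4 ≈ 5546.3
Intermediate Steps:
O(N) = -11 (O(N) = -8 + (3 - 1*6) = -8 + (3 - 6) = -8 - 3 = -11)
P(V) = 2*V
G = -15/4 (G = -4 + (1*1)/4 = -4 + (¼)*1 = -4 + ¼ = -15/4 ≈ -3.7500)
W(B) = -8 + 2*B*(-22 + B) (W(B) = -8 + (B + 2*(-11))*(B + B) = -8 + (B - 22)*(2*B) = -8 + (-22 + B)*(2*B) = -8 + 2*B*(-22 + B))
((W(3)*4 - 5)*G)*3 = (((-8 - 44*3 + 2*3²)*4 - 5)*(-15/4))*3 = (((-8 - 132 + 2*9)*4 - 5)*(-15/4))*3 = (((-8 - 132 + 18)*4 - 5)*(-15/4))*3 = ((-122*4 - 5)*(-15/4))*3 = ((-488 - 5)*(-15/4))*3 = -493*(-15/4)*3 = (7395/4)*3 = 22185/4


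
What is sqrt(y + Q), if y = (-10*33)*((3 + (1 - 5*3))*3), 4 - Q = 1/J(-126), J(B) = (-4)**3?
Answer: sqrt(697217)/8 ≈ 104.37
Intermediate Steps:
J(B) = -64
Q = 257/64 (Q = 4 - 1/(-64) = 4 - 1*(-1/64) = 4 + 1/64 = 257/64 ≈ 4.0156)
y = 10890 (y = -330*(3 + (1 - 15))*3 = -330*(3 - 14)*3 = -(-3630)*3 = -330*(-33) = 10890)
sqrt(y + Q) = sqrt(10890 + 257/64) = sqrt(697217/64) = sqrt(697217)/8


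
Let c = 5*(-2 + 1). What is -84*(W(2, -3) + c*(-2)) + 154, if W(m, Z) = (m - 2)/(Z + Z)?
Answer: -686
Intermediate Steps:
c = -5 (c = 5*(-1) = -5)
W(m, Z) = (-2 + m)/(2*Z) (W(m, Z) = (-2 + m)/((2*Z)) = (-2 + m)*(1/(2*Z)) = (-2 + m)/(2*Z))
-84*(W(2, -3) + c*(-2)) + 154 = -84*((½)*(-2 + 2)/(-3) - 5*(-2)) + 154 = -84*((½)*(-⅓)*0 + 10) + 154 = -84*(0 + 10) + 154 = -84*10 + 154 = -840 + 154 = -686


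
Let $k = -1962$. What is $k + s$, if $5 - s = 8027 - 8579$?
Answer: $-1405$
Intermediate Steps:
$s = 557$ ($s = 5 - \left(8027 - 8579\right) = 5 - -552 = 5 + 552 = 557$)
$k + s = -1962 + 557 = -1405$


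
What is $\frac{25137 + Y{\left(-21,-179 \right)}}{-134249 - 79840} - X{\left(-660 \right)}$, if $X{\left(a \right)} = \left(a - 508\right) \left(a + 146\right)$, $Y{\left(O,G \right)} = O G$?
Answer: $- \frac{42842929408}{71363} \approx -6.0035 \cdot 10^{5}$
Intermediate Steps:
$Y{\left(O,G \right)} = G O$
$X{\left(a \right)} = \left(-508 + a\right) \left(146 + a\right)$
$\frac{25137 + Y{\left(-21,-179 \right)}}{-134249 - 79840} - X{\left(-660 \right)} = \frac{25137 - -3759}{-134249 - 79840} - \left(-74168 + \left(-660\right)^{2} - -238920\right) = \frac{25137 + 3759}{-214089} - \left(-74168 + 435600 + 238920\right) = 28896 \left(- \frac{1}{214089}\right) - 600352 = - \frac{9632}{71363} - 600352 = - \frac{42842929408}{71363}$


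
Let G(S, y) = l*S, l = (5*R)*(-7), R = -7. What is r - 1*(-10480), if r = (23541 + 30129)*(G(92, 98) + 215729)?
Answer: 12787907710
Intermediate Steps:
l = 245 (l = (5*(-7))*(-7) = -35*(-7) = 245)
G(S, y) = 245*S
r = 12787897230 (r = (23541 + 30129)*(245*92 + 215729) = 53670*(22540 + 215729) = 53670*238269 = 12787897230)
r - 1*(-10480) = 12787897230 - 1*(-10480) = 12787897230 + 10480 = 12787907710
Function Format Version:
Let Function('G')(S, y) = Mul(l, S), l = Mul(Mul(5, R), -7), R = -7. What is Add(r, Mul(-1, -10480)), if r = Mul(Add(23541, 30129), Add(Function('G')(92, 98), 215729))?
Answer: 12787907710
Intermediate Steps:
l = 245 (l = Mul(Mul(5, -7), -7) = Mul(-35, -7) = 245)
Function('G')(S, y) = Mul(245, S)
r = 12787897230 (r = Mul(Add(23541, 30129), Add(Mul(245, 92), 215729)) = Mul(53670, Add(22540, 215729)) = Mul(53670, 238269) = 12787897230)
Add(r, Mul(-1, -10480)) = Add(12787897230, Mul(-1, -10480)) = Add(12787897230, 10480) = 12787907710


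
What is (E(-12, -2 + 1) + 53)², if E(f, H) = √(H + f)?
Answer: (53 + I*√13)² ≈ 2796.0 + 382.19*I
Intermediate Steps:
(E(-12, -2 + 1) + 53)² = (√((-2 + 1) - 12) + 53)² = (√(-1 - 12) + 53)² = (√(-13) + 53)² = (I*√13 + 53)² = (53 + I*√13)²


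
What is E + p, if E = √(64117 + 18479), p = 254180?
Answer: 254180 + 2*√20649 ≈ 2.5447e+5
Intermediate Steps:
E = 2*√20649 (E = √82596 = 2*√20649 ≈ 287.40)
E + p = 2*√20649 + 254180 = 254180 + 2*√20649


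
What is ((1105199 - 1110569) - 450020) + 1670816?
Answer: 1215426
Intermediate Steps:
((1105199 - 1110569) - 450020) + 1670816 = (-5370 - 450020) + 1670816 = -455390 + 1670816 = 1215426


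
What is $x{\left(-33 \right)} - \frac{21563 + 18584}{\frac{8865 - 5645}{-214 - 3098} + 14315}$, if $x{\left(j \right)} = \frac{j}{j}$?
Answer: $- \frac{929987}{515305} \approx -1.8047$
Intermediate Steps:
$x{\left(j \right)} = 1$
$x{\left(-33 \right)} - \frac{21563 + 18584}{\frac{8865 - 5645}{-214 - 3098} + 14315} = 1 - \frac{21563 + 18584}{\frac{8865 - 5645}{-214 - 3098} + 14315} = 1 - \frac{40147}{\frac{3220}{-3312} + 14315} = 1 - \frac{40147}{3220 \left(- \frac{1}{3312}\right) + 14315} = 1 - \frac{40147}{- \frac{35}{36} + 14315} = 1 - \frac{40147}{\frac{515305}{36}} = 1 - 40147 \cdot \frac{36}{515305} = 1 - \frac{1445292}{515305} = - \frac{929987}{515305}$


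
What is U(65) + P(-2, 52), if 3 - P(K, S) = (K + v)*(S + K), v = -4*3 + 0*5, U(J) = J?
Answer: 768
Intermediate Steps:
v = -12 (v = -12 + 0 = -12)
P(K, S) = 3 - (-12 + K)*(K + S) (P(K, S) = 3 - (K - 12)*(S + K) = 3 - (-12 + K)*(K + S))
U(65) + P(-2, 52) = 65 + (3 - 1*(-2)² + 12*(-2) + 12*52 - 1*(-2)*52) = 65 + (3 - 1*4 - 24 + 624 + 104) = 65 + (3 - 4 - 24 + 624 + 104) = 65 + 703 = 768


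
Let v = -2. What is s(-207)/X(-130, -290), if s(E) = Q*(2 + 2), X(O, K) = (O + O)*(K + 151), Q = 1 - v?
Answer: 3/9035 ≈ 0.00033204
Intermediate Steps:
Q = 3 (Q = 1 - 1*(-2) = 1 + 2 = 3)
X(O, K) = 2*O*(151 + K) (X(O, K) = (2*O)*(151 + K) = 2*O*(151 + K))
s(E) = 12 (s(E) = 3*(2 + 2) = 3*4 = 12)
s(-207)/X(-130, -290) = 12/((2*(-130)*(151 - 290))) = 12/((2*(-130)*(-139))) = 12/36140 = 12*(1/36140) = 3/9035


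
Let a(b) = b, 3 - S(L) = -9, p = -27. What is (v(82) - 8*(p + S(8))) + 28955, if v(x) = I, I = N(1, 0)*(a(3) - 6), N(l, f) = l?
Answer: 29072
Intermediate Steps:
S(L) = 12 (S(L) = 3 - 1*(-9) = 3 + 9 = 12)
I = -3 (I = 1*(3 - 6) = 1*(-3) = -3)
v(x) = -3
(v(82) - 8*(p + S(8))) + 28955 = (-3 - 8*(-27 + 12)) + 28955 = (-3 - 8*(-15)) + 28955 = (-3 + 120) + 28955 = 117 + 28955 = 29072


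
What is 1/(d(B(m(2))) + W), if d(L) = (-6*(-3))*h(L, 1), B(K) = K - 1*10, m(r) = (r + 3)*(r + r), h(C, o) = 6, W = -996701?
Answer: -1/996593 ≈ -1.0034e-6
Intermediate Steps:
m(r) = 2*r*(3 + r) (m(r) = (3 + r)*(2*r) = 2*r*(3 + r))
B(K) = -10 + K (B(K) = K - 10 = -10 + K)
d(L) = 108 (d(L) = -6*(-3)*6 = 18*6 = 108)
1/(d(B(m(2))) + W) = 1/(108 - 996701) = 1/(-996593) = -1/996593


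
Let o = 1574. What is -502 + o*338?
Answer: 531510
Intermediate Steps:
-502 + o*338 = -502 + 1574*338 = -502 + 532012 = 531510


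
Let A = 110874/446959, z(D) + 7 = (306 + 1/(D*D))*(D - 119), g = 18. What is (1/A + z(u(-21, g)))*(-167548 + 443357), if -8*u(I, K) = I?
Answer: -6537513954523831/665244 ≈ -9.8272e+9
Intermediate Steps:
u(I, K) = -I/8
z(D) = -7 + (-119 + D)*(306 + D⁻²) (z(D) = -7 + (306 + 1/(D*D))*(D - 119) = -7 + (306 + 1/(D²))*(-119 + D) = -7 + (306 + D⁻²)*(-119 + D) = -7 + (-119 + D)*(306 + D⁻²))
A = 110874/446959 (A = 110874*(1/446959) = 110874/446959 ≈ 0.24806)
(1/A + z(u(-21, g)))*(-167548 + 443357) = (1/(110874/446959) + (-36421 + 1/(-⅛*(-21)) - 119/(-⅛*(-21))² + 306*(-⅛*(-21))))*(-167548 + 443357) = (446959/110874 + (-36421 + 1/(21/8) - 119/(21/8)² + 306*(21/8)))*275809 = (446959/110874 + (-36421 + 8/21 - 119*64/441 + 3213/4))*275809 = (446959/110874 + (-36421 + 8/21 - 1088/63 + 3213/4))*275809 = (446959/110874 - 1282847/36)*275809 = -23703047959/665244*275809 = -6537513954523831/665244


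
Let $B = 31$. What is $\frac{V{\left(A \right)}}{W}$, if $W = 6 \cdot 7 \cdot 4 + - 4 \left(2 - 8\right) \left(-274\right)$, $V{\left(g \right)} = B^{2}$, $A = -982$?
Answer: $- \frac{961}{6408} \approx -0.14997$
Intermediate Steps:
$V{\left(g \right)} = 961$ ($V{\left(g \right)} = 31^{2} = 961$)
$W = -6408$ ($W = 42 \cdot 4 + \left(-4\right) \left(-6\right) \left(-274\right) = 168 + 24 \left(-274\right) = 168 - 6576 = -6408$)
$\frac{V{\left(A \right)}}{W} = \frac{961}{-6408} = 961 \left(- \frac{1}{6408}\right) = - \frac{961}{6408}$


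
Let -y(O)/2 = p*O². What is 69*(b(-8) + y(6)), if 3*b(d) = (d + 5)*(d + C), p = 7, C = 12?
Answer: -35052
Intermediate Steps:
y(O) = -14*O²
b(d) = (5 + d)*(12 + d)/3 (b(d) = ((d + 5)*(d + 12))/3 = ((5 + d)*(12 + d))/3 = (5 + d)*(12 + d)/3)
69*(b(-8) + y(6)) = 69*((20 + (⅓)*(-8)² + (17/3)*(-8)) - 14*6²) = 69*((20 + (⅓)*64 - 136/3) - 14*36) = 69*((20 + 64/3 - 136/3) - 504) = 69*(-4 - 504) = 69*(-508) = -35052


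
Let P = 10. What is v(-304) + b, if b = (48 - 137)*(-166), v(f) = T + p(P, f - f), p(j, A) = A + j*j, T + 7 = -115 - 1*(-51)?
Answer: 14803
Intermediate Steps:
T = -71 (T = -7 + (-115 - 1*(-51)) = -7 + (-115 + 51) = -7 - 64 = -71)
p(j, A) = A + j²
v(f) = 29 (v(f) = -71 + ((f - f) + 10²) = -71 + (0 + 100) = -71 + 100 = 29)
b = 14774 (b = -89*(-166) = 14774)
v(-304) + b = 29 + 14774 = 14803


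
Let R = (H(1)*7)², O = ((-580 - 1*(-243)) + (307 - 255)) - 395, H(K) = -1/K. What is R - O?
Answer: 729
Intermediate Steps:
O = -680 (O = ((-580 + 243) + 52) - 395 = (-337 + 52) - 395 = -285 - 395 = -680)
R = 49 (R = (-1/1*7)² = (-1*1*7)² = (-1*7)² = (-7)² = 49)
R - O = 49 - 1*(-680) = 49 + 680 = 729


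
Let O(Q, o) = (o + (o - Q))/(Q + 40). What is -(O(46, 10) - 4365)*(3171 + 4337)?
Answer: 1409311664/43 ≈ 3.2775e+7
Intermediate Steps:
O(Q, o) = (-Q + 2*o)/(40 + Q)
-(O(46, 10) - 4365)*(3171 + 4337) = -((-1*46 + 2*10)/(40 + 46) - 4365)*(3171 + 4337) = -((-46 + 20)/86 - 4365)*7508 = -((1/86)*(-26) - 4365)*7508 = -(-13/43 - 4365)*7508 = -(-187708)*7508/43 = -1*(-1409311664/43) = 1409311664/43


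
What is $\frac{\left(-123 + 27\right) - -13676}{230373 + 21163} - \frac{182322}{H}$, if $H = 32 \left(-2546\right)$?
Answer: $\frac{1467716761}{640410656} \approx 2.2918$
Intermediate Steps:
$H = -81472$
$\frac{\left(-123 + 27\right) - -13676}{230373 + 21163} - \frac{182322}{H} = \frac{\left(-123 + 27\right) - -13676}{230373 + 21163} - \frac{182322}{-81472} = \frac{-96 + 13676}{251536} - - \frac{91161}{40736} = 13580 \cdot \frac{1}{251536} + \frac{91161}{40736} = \frac{3395}{62884} + \frac{91161}{40736} = \frac{1467716761}{640410656}$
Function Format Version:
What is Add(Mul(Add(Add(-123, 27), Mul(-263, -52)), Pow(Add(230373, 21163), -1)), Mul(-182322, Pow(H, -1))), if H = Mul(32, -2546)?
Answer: Rational(1467716761, 640410656) ≈ 2.2918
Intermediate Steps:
H = -81472
Add(Mul(Add(Add(-123, 27), Mul(-263, -52)), Pow(Add(230373, 21163), -1)), Mul(-182322, Pow(H, -1))) = Add(Mul(Add(Add(-123, 27), Mul(-263, -52)), Pow(Add(230373, 21163), -1)), Mul(-182322, Pow(-81472, -1))) = Add(Mul(Add(-96, 13676), Pow(251536, -1)), Mul(-182322, Rational(-1, 81472))) = Add(Mul(13580, Rational(1, 251536)), Rational(91161, 40736)) = Add(Rational(3395, 62884), Rational(91161, 40736)) = Rational(1467716761, 640410656)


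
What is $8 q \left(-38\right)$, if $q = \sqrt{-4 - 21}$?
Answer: $- 1520 i \approx - 1520.0 i$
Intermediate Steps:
$q = 5 i$ ($q = \sqrt{-25} = 5 i \approx 5.0 i$)
$8 q \left(-38\right) = 8 \cdot 5 i \left(-38\right) = 40 i \left(-38\right) = - 1520 i$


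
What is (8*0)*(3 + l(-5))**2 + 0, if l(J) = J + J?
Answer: 0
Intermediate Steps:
l(J) = 2*J
(8*0)*(3 + l(-5))**2 + 0 = (8*0)*(3 + 2*(-5))**2 + 0 = 0*(3 - 10)**2 + 0 = 0*(-7)**2 + 0 = 0*49 + 0 = 0 + 0 = 0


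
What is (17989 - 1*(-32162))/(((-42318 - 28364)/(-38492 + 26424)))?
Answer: 302611134/35341 ≈ 8562.6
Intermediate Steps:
(17989 - 1*(-32162))/(((-42318 - 28364)/(-38492 + 26424))) = (17989 + 32162)/((-70682/(-12068))) = 50151/((-70682*(-1/12068))) = 50151/(35341/6034) = 50151*(6034/35341) = 302611134/35341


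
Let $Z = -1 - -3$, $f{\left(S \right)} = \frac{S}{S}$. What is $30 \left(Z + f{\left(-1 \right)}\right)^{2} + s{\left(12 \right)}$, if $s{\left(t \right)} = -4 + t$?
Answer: $278$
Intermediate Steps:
$f{\left(S \right)} = 1$
$Z = 2$ ($Z = -1 + 3 = 2$)
$30 \left(Z + f{\left(-1 \right)}\right)^{2} + s{\left(12 \right)} = 30 \left(2 + 1\right)^{2} + \left(-4 + 12\right) = 30 \cdot 3^{2} + 8 = 30 \cdot 9 + 8 = 270 + 8 = 278$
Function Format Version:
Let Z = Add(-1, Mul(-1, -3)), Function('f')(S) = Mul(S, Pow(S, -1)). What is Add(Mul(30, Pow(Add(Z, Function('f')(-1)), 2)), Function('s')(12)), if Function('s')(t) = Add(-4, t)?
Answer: 278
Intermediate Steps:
Function('f')(S) = 1
Z = 2 (Z = Add(-1, 3) = 2)
Add(Mul(30, Pow(Add(Z, Function('f')(-1)), 2)), Function('s')(12)) = Add(Mul(30, Pow(Add(2, 1), 2)), Add(-4, 12)) = Add(Mul(30, Pow(3, 2)), 8) = Add(Mul(30, 9), 8) = Add(270, 8) = 278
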